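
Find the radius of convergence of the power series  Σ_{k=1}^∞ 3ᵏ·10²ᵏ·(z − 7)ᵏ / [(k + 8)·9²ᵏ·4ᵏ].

The ratio of consecutive coefficients is [(k + 8)/((k+1) + 8)] · 3·100/(81·4) → 25/27.
The series converges when 25/27 · |z − 7| < 1, giving R = 27/25.

R = 27/25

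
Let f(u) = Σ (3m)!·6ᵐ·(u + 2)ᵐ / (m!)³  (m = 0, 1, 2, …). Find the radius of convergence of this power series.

R = 1/162

Apply the ratio test: |a_{m+1}| / |a_m| = (3m+1)·(3m+2)·(3m+3)/(m+1)³ · 6, which tends to 162 as m → ∞.
Thus R = 1/(162) = 1/162.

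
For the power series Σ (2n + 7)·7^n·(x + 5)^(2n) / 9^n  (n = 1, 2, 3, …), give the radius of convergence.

R = 3√7/7

The ratio of consecutive coefficients is [(2(n+1) + 7)/(2n + 7)] · 7/9 → 7/9.
Since the exponent of (x + 5) increases by 2 each term, convergence requires |x + 5|² < 9/7, hence R = 3√7/7.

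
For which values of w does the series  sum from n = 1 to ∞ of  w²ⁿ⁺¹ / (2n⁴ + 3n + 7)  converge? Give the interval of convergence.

[-1, 1]

Ratio test: |a_{n+1}/a_n| = (2n⁴ + 3n + 7)/(2(n+1)⁴ + 3(n+1) + 7) → 1 as n → ∞.
Since the exponent of w increases by 2 each term, convergence requires |w|² < 1, hence R = 1.
Check w = 1: the terms are on the order of 1/n⁴, so the series converges absolutely by comparison with the p-series (p = 4 > 1).
At w = -1: absolute convergence follows by limit comparison with Σ 1/n⁴.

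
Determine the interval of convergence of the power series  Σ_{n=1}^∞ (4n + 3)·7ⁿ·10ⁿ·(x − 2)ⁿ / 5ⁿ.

Ratio test: |a_{n+1}/a_n| = [(4(n+1) + 3)/(4n + 3)] · 7·10/5 → 14 as n → ∞.
Thus R = 1/(14) = 1/14.
Endpoint x = 29/14: the terms have absolute value of order n, which does not tend to 0, so the series diverges by the divergence test.
Check x = 27/14: the terms do not tend to 0, so the series diverges.

(27/14, 29/14)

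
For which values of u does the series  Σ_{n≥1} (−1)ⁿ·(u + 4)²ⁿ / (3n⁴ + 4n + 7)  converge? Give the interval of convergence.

[-5, -3]

By the ratio test, |a_{n+1}/a_n| = (3n⁴ + 4n + 7)/(3(n+1)⁴ + 4(n+1) + 7) → 1.
Successive powers of (u + 4) differ by 2, so the series converges when |u + 4|² · 1 < 1, i.e. |u + 4| < √(1) = 1. So R = 1.
Check u = -3: the series is dominated by a constant times Σ 1/n⁴, which converges (p = 4 > 1).
At u = -5: the series is dominated by a constant times Σ 1/n⁴, which converges (p = 4 > 1).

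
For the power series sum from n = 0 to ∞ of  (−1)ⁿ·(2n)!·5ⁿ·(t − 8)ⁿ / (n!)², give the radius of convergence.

R = 1/20

The ratio of consecutive coefficients is (2n+1)·(2n+2)/(n+1)² · 5 → 20.
Convergence for |t − 8| · 20 < 1, i.e. |t − 8| < 1/20. So R = 1/20.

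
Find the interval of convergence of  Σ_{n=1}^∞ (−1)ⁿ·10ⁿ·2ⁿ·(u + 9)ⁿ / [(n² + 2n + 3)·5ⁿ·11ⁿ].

By the ratio test, |a_{n+1}/a_n| = [(n² + 2n + 3)/((n+1)² + 2(n+1) + 3)] · 10·2/(5·11) → 4/11.
Thus R = 1/(4/11) = 11/4.
At u = -25/4: the series is dominated by a constant times Σ 1/n², which converges (p = 2 > 1).
Check u = -47/4: absolute convergence follows by limit comparison with Σ 1/n².

[-47/4, -25/4]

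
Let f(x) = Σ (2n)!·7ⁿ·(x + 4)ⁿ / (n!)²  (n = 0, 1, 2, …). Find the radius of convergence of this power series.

By the ratio test, |a_{n+1}/a_n| = (2n+1)·(2n+2)/(n+1)² · 7 → 28.
The series converges when 28 · |x + 4| < 1, giving R = 1/28.

R = 1/28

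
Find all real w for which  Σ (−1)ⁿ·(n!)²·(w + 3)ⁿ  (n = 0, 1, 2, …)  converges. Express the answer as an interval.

Ratio test: |a_{n+1}/a_n| = (n+1)² → ∞ as n → ∞.
The terms grow without bound for any (w + 3) ≠ 0, so R = 0 (convergence only at w = -3).

{-3}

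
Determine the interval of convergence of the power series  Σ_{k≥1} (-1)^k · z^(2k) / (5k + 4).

[-1, 1]

The ratio of consecutive coefficients is (5k + 4)/(5(k+1) + 4) → 1.
Successive powers of z differ by 2, so the series converges when |z|² · 1 < 1, i.e. |z| < √(1) = 1. So R = 1.
Check z = 1: convergence follows from the alternating series test (terms decrease monotonically to 0).
When z = -1, the terms alternate in sign and decrease monotonically to 0 in absolute value (size ~ c/k), so the alternating series test gives convergence.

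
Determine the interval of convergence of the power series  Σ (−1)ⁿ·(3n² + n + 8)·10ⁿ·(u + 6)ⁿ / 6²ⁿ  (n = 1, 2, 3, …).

(-48/5, -12/5)

The ratio of consecutive coefficients is [(3(n+1)² + (n+1) + 8)/(3n² + n + 8)] · 10/36 → 5/18.
Convergence for |u + 6| · 5/18 < 1, i.e. |u + 6| < 18/5. So R = 18/5.
At u = -12/5: the n-th term does not approach 0; divergence by the term test.
At u = -48/5: the terms have absolute value of order n², which does not tend to 0, so the series diverges by the divergence test.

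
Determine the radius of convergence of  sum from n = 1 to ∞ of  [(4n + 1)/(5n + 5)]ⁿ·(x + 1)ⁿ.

Root test: |a_n|^(1/n) = (4n + 1)/(5n + 5) → 4/5.
The series converges when 4/5 · |x + 1| < 1, giving R = 5/4.

R = 5/4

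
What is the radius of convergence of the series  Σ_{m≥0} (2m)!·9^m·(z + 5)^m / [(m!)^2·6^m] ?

R = 1/6

The ratio of consecutive coefficients is (2m+1)·(2m+2)/(m+1)² · 9/6 → 6.
Hence the series converges for |z + 5| < 1/(6) = 1/6, so the radius of convergence is 1/6.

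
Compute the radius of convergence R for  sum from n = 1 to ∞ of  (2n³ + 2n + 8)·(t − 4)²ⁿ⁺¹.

By the ratio test, |a_{n+1}/a_n| = (2(n+1)³ + 2(n+1) + 8)/(2n³ + 2n + 8) → 1.
Since the exponent of (t − 4) increases by 2 each term, convergence requires |t − 4|² < 1, hence R = 1.

R = 1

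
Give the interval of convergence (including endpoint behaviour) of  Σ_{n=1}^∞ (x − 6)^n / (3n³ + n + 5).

Ratio test: |a_{n+1}/a_n| = (3n³ + n + 5)/(3(n+1)³ + (n+1) + 5) → 1 as n → ∞.
Hence R = 1.
Endpoint x = 7: absolute convergence follows by limit comparison with Σ 1/n³.
When x = 5, the terms are on the order of 1/n³, so the series converges absolutely by comparison with the p-series (p = 3 > 1).

[5, 7]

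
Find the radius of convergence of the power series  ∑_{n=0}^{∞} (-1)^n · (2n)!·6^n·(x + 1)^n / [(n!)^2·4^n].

R = 1/6

By the ratio test, |a_{n+1}/a_n| = (2n+1)·(2n+2)/(n+1)² · 6/4 → 6.
Thus R = 1/(6) = 1/6.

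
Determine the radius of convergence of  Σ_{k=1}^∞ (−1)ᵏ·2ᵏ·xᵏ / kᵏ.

Root test: |a_k|^(1/k) = 2/k → 0.
The limit is 0 for every x, so R = ∞.

R = ∞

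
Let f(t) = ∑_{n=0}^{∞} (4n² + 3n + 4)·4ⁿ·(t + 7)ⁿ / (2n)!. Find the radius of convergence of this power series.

R = ∞

The ratio of consecutive coefficients is (4(n+1)² + 3(n+1) + 4)/(4n² + 3n + 4) · 4 · 1/[(2n+1)·(2n+2)] → 0.
The ratio tends to 0 regardless of t, hence R = ∞.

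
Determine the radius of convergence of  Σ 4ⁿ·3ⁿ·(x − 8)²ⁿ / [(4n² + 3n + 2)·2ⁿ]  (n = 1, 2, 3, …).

The ratio of consecutive coefficients is [(4n² + 3n + 2)/(4(n+1)² + 3(n+1) + 2)] · 4·3/2 → 6.
Writing y = (x − 8)², the series in y has radius 1/6, so |x − 8| < √(1/6) and R = √6/6.

R = √6/6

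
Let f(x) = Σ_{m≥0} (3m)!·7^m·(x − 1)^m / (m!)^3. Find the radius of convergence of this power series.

R = 1/189

Apply the ratio test: |a_{m+1}| / |a_m| = (3m+1)·(3m+2)·(3m+3)/(m+1)³ · 7, which tends to 189 as m → ∞.
Convergence for |x − 1| · 189 < 1, i.e. |x − 1| < 1/189. So R = 1/189.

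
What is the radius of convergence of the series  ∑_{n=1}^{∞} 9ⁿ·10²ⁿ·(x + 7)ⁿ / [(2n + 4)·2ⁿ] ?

Ratio test: |a_{n+1}/a_n| = [(2n + 4)/(2(n+1) + 4)] · 9·100/2 → 450 as n → ∞.
Convergence for |x + 7| · 450 < 1, i.e. |x + 7| < 1/450. So R = 1/450.

R = 1/450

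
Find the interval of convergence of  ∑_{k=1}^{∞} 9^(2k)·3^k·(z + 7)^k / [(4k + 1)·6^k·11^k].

By the ratio test, |a_{k+1}/a_k| = [(4k + 1)/(4(k+1) + 1)] · 81·3/(6·11) → 81/22.
Hence the series converges for |z + 7| < 1/(81/22) = 22/81, so the radius of convergence is 22/81.
When z = -545/81, comparison with the harmonic series Σ 1/k shows the series diverges.
Endpoint z = -589/81: the terms alternate in sign and decrease monotonically to 0 in absolute value (size ~ c/k), so the alternating series test gives convergence.

[-589/81, -545/81)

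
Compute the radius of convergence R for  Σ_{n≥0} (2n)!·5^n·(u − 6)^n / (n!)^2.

R = 1/20

The ratio of consecutive coefficients is (2n+1)·(2n+2)/(n+1)² · 5 → 20.
Hence the series converges for |u − 6| < 1/(20) = 1/20, so the radius of convergence is 1/20.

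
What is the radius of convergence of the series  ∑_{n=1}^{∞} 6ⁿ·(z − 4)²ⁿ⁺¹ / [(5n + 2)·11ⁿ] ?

The ratio of consecutive coefficients is [(5n + 2)/(5(n+1) + 2)] · 6/11 → 6/11.
Since the exponent of (z − 4) increases by 2 each term, convergence requires |z − 4|² < 11/6, hence R = √66/6.

R = √66/6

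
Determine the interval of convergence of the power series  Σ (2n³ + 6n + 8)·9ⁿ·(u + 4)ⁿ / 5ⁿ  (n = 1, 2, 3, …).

(-41/9, -31/9)

By the ratio test, |a_{n+1}/a_n| = [(2(n+1)³ + 6(n+1) + 8)/(2n³ + 6n + 8)] · 9/5 → 9/5.
The series converges when 9/5 · |u + 4| < 1, giving R = 5/9.
Endpoint u = -31/9: the terms do not tend to 0, so the series diverges.
At u = -41/9: the terms do not tend to 0, so the series diverges.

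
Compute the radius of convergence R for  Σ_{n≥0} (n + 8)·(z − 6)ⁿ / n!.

R = ∞

Apply the ratio test: |a_{n+1}| / |a_n| = ((n+1) + 8)/(n + 8) · 1/(n+1), which tends to 0 as n → ∞.
The limit is 0, so the series converges for all z; R = ∞.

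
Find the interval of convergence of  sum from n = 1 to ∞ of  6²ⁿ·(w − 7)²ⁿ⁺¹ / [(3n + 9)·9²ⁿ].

(11/2, 17/2)

Apply the ratio test: |a_{n+1}| / |a_n| = [(3n + 9)/(3(n+1) + 9)] · 36/81, which tends to 4/9 as n → ∞.
Writing y = (w − 7)², the series in y has radius 9/4, so |w − 7| < √(9/4) = 3/2 and R = 3/2.
Check w = 17/2: comparison with the harmonic series Σ 1/n shows the series diverges.
Endpoint w = 11/2: the terms behave like c/n; limit comparison with the harmonic series gives divergence.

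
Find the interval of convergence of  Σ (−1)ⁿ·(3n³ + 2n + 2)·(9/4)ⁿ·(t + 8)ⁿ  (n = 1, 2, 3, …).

The ratio of consecutive coefficients is [(3(n+1)³ + 2(n+1) + 2)/(3n³ + 2n + 2)] · 9/4 → 9/4.
Convergence for |t + 8| · 9/4 < 1, i.e. |t + 8| < 4/9. So R = 4/9.
Check t = -68/9: the terms have absolute value of order n³, which does not tend to 0, so the series diverges by the divergence test.
Endpoint t = -76/9: the terms do not tend to 0, so the series diverges.

(-76/9, -68/9)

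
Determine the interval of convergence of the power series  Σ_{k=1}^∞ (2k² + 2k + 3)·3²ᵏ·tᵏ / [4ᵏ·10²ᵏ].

Ratio test: |a_{k+1}/a_k| = [(2(k+1)² + 2(k+1) + 3)/(2k² + 2k + 3)] · 9/(4·100) → 9/400 as k → ∞.
Thus R = 1/(9/400) = 400/9.
At t = 400/9: the terms do not tend to 0, so the series diverges.
Check t = -400/9: the terms do not tend to 0, so the series diverges.

(-400/9, 400/9)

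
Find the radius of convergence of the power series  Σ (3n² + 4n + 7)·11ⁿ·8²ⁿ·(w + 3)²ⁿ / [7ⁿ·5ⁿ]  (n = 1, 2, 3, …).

R = √385/88

Ratio test: |a_{n+1}/a_n| = [(3(n+1)² + 4(n+1) + 7)/(3n² + 4n + 7)] · 11·64/(7·5) → 704/35 as n → ∞.
Successive powers of (w + 3) differ by 2, so the series converges when |w + 3|² · 704/35 < 1, i.e. |w + 3| < √(35/704). So R = √385/88.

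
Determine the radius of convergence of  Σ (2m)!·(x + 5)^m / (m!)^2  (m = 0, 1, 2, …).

Apply the ratio test: |a_{m+1}| / |a_m| = (2m+1)·(2m+2)/(m+1)², which tends to 4 as m → ∞.
The series converges when 4 · |x + 5| < 1, giving R = 1/4.

R = 1/4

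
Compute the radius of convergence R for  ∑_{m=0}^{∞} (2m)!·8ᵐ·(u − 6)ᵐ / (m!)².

R = 1/32

The ratio of consecutive coefficients is (2m+1)·(2m+2)/(m+1)² · 8 → 32.
Thus R = 1/(32) = 1/32.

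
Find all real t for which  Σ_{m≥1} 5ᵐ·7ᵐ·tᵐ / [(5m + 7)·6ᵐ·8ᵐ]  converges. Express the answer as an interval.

By the ratio test, |a_{m+1}/a_m| = [(5m + 7)/(5(m+1) + 7)] · 5·7/(6·8) → 35/48.
Hence the series converges for |t| < 1/(35/48) = 48/35, so the radius of convergence is 48/35.
Check t = 48/35: the terms are asymptotic to a nonzero constant times 1/m, so the series diverges by limit comparison with Σ 1/m.
Endpoint t = -48/35: an alternating series whose terms decrease to 0 in absolute value, so it converges by the Leibniz criterion.

[-48/35, 48/35)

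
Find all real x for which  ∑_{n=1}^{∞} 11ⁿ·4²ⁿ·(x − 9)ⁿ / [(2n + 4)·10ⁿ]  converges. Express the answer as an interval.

By the ratio test, |a_{n+1}/a_n| = [(2n + 4)/(2(n+1) + 4)] · 11·16/10 → 88/5.
The series converges when 88/5 · |x − 9| < 1, giving R = 5/88.
At x = 797/88: the terms are asymptotic to a nonzero constant times 1/n, so the series diverges by limit comparison with Σ 1/n.
At x = 787/88: convergence follows from the alternating series test (terms decrease monotonically to 0).

[787/88, 797/88)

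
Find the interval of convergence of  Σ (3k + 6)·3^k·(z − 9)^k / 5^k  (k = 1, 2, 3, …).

(22/3, 32/3)

By the ratio test, |a_{k+1}/a_k| = [(3(k+1) + 6)/(3k + 6)] · 3/5 → 3/5.
The series converges when 3/5 · |z − 9| < 1, giving R = 5/3.
Endpoint z = 32/3: the terms have absolute value of order k, which does not tend to 0, so the series diverges by the divergence test.
When z = 22/3, the k-th term does not approach 0; divergence by the term test.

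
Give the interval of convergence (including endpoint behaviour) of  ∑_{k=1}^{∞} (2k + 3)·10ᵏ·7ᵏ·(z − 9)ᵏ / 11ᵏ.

(619/70, 641/70)

By the ratio test, |a_{k+1}/a_k| = [(2(k+1) + 3)/(2k + 3)] · 10·7/11 → 70/11.
Thus R = 1/(70/11) = 11/70.
At z = 641/70: the terms have absolute value of order k, which does not tend to 0, so the series diverges by the divergence test.
At z = 619/70: the k-th term does not approach 0; divergence by the term test.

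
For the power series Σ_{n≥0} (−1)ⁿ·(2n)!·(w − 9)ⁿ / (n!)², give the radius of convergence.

The ratio of consecutive coefficients is (2n+1)·(2n+2)/(n+1)² → 4.
The series converges when 4 · |w − 9| < 1, giving R = 1/4.

R = 1/4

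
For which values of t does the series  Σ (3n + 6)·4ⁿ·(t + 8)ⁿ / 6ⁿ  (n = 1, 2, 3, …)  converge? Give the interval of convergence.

Ratio test: |a_{n+1}/a_n| = [(3(n+1) + 6)/(3n + 6)] · 4/6 → 2/3 as n → ∞.
Hence the series converges for |t + 8| < 1/(2/3) = 3/2, so the radius of convergence is 3/2.
Endpoint t = -13/2: the terms have absolute value of order n, which does not tend to 0, so the series diverges by the divergence test.
At t = -19/2: the terms do not tend to 0, so the series diverges.

(-19/2, -13/2)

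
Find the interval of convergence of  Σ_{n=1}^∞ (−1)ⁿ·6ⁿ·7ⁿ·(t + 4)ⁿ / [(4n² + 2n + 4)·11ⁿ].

[-179/42, -157/42]

By the ratio test, |a_{n+1}/a_n| = [(4n² + 2n + 4)/(4(n+1)² + 2(n+1) + 4)] · 6·7/11 → 42/11.
Convergence for |t + 4| · 42/11 < 1, i.e. |t + 4| < 11/42. So R = 11/42.
Check t = -157/42: the terms are on the order of 1/n², so the series converges absolutely by comparison with the p-series (p = 2 > 1).
Check t = -179/42: the terms are on the order of 1/n², so the series converges absolutely by comparison with the p-series (p = 2 > 1).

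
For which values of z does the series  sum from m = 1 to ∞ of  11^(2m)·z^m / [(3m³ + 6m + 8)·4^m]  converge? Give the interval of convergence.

[-4/121, 4/121]

Ratio test: |a_{m+1}/a_m| = [(3m³ + 6m + 8)/(3(m+1)³ + 6(m+1) + 8)] · 121/4 → 121/4 as m → ∞.
The series converges when 121/4 · |z| < 1, giving R = 4/121.
At z = 4/121: the terms are on the order of 1/m³, so the series converges absolutely by comparison with the p-series (p = 3 > 1).
Check z = -4/121: the terms are on the order of 1/m³, so the series converges absolutely by comparison with the p-series (p = 3 > 1).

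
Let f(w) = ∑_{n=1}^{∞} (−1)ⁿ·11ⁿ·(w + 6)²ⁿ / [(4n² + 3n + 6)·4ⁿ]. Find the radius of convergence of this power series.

R = 2√11/11

Ratio test: |a_{n+1}/a_n| = [(4n² + 3n + 6)/(4(n+1)² + 3(n+1) + 6)] · 11/4 → 11/4 as n → ∞.
Since the exponent of (w + 6) increases by 2 each term, convergence requires |w + 6|² < 4/11, hence R = 2√11/11.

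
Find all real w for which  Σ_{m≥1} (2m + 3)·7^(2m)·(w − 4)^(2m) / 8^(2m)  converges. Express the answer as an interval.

Ratio test: |a_{m+1}/a_m| = [(2(m+1) + 3)/(2m + 3)] · 49/64 → 49/64 as m → ∞.
Successive powers of (w − 4) differ by 2, so the series converges when |w − 4|² · 49/64 < 1, i.e. |w − 4| < √(64/49) = 8/7. So R = 8/7.
At w = 36/7: the terms have absolute value of order m, which does not tend to 0, so the series diverges by the divergence test.
When w = 20/7, the terms do not tend to 0, so the series diverges.

(20/7, 36/7)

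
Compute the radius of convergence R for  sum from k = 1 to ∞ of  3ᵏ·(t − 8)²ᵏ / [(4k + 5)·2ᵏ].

The ratio of consecutive coefficients is [(4k + 5)/(4(k+1) + 5)] · 3/2 → 3/2.
Successive powers of (t − 8) differ by 2, so the series converges when |t − 8|² · 3/2 < 1, i.e. |t − 8| < √(2/3). So R = √6/3.

R = √6/3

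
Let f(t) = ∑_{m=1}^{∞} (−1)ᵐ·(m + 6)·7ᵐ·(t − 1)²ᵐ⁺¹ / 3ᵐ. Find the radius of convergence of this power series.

Apply the ratio test: |a_{m+1}| / |a_m| = [((m+1) + 6)/(m + 6)] · 7/3, which tends to 7/3 as m → ∞.
Writing y = (t − 1)², the series in y has radius 3/7, so |t − 1| < √(3/7) and R = √21/7.

R = √21/7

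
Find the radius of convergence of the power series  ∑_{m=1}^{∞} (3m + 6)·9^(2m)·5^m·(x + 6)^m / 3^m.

R = 1/135

Apply the ratio test: |a_{m+1}| / |a_m| = [(3(m+1) + 6)/(3m + 6)] · 81·5/3, which tends to 135 as m → ∞.
Thus R = 1/(135) = 1/135.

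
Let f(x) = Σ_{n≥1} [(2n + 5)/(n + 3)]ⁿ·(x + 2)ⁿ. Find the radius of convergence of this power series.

R = 1/2

Applying the root test, |a_n|^(1/n) = (2n + 5)/(n + 3) → 2.
The series converges when 2 · |x + 2| < 1, giving R = 1/2.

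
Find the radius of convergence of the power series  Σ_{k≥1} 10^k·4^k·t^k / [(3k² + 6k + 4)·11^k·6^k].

By the ratio test, |a_{k+1}/a_k| = [(3k² + 6k + 4)/(3(k+1)² + 6(k+1) + 4)] · 10·4/(11·6) → 20/33.
Thus R = 1/(20/33) = 33/20.

R = 33/20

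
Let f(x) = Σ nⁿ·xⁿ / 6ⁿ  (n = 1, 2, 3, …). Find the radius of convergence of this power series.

R = 0

Applying the root test, |a_n|^(1/n) = n/6 → ∞.
The root grows without bound, so R = 0 (convergence only at x = 0).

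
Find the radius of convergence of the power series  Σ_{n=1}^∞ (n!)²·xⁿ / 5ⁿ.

R = 0

The ratio of consecutive coefficients is (n+1)² · 1/5 → ∞.
The terms grow without bound for any x ≠ 0, so R = 0 (convergence only at x = 0).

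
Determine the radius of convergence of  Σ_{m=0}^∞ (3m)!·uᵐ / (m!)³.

R = 1/27

Ratio test: |a_{m+1}/a_m| = (3m+1)·(3m+2)·(3m+3)/(m+1)³ → 27 as m → ∞.
Thus R = 1/(27) = 1/27.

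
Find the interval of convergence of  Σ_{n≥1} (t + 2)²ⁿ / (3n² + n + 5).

The ratio of consecutive coefficients is (3n² + n + 5)/(3(n+1)² + (n+1) + 5) → 1.
Writing y = (t + 2)², the series in y has radius 1, so |t + 2| < √(1) = 1 and R = 1.
At t = -1: the terms are on the order of 1/n², so the series converges absolutely by comparison with the p-series (p = 2 > 1).
Check t = -3: the series is dominated by a constant times Σ 1/n², which converges (p = 2 > 1).

[-3, -1]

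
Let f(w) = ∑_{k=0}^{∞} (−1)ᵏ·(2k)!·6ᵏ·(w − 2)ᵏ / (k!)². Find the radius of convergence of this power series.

R = 1/24

Ratio test: |a_{k+1}/a_k| = (2k+1)·(2k+2)/(k+1)² · 6 → 24 as k → ∞.
Hence the series converges for |w − 2| < 1/(24) = 1/24, so the radius of convergence is 1/24.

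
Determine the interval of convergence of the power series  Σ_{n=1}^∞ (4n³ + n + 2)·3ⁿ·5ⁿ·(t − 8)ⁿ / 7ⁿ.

The ratio of consecutive coefficients is [(4(n+1)³ + (n+1) + 2)/(4n³ + n + 2)] · 3·5/7 → 15/7.
Convergence for |t − 8| · 15/7 < 1, i.e. |t − 8| < 7/15. So R = 7/15.
Check t = 127/15: the terms have absolute value of order n³, which does not tend to 0, so the series diverges by the divergence test.
Endpoint t = 113/15: the terms have absolute value of order n³, which does not tend to 0, so the series diverges by the divergence test.

(113/15, 127/15)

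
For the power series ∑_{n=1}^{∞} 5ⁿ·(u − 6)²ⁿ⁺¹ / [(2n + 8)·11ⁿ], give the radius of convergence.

R = √55/5

Ratio test: |a_{n+1}/a_n| = [(2n + 8)/(2(n+1) + 8)] · 5/11 → 5/11 as n → ∞.
Successive powers of (u − 6) differ by 2, so the series converges when |u − 6|² · 5/11 < 1, i.e. |u − 6| < √(11/5). So R = √55/5.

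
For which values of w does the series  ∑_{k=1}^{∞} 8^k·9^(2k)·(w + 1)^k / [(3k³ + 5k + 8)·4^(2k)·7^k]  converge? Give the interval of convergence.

[-95/81, -67/81]

By the ratio test, |a_{k+1}/a_k| = [(3k³ + 5k + 8)/(3(k+1)³ + 5(k+1) + 8)] · 8·81/(16·7) → 81/14.
The series converges when 81/14 · |w + 1| < 1, giving R = 14/81.
Endpoint w = -67/81: the series is dominated by a constant times Σ 1/k³, which converges (p = 3 > 1).
Endpoint w = -95/81: the series is dominated by a constant times Σ 1/k³, which converges (p = 3 > 1).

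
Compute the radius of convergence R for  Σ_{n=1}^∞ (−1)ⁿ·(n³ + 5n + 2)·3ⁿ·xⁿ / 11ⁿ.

R = 11/3

Apply the ratio test: |a_{n+1}| / |a_n| = [((n+1)³ + 5(n+1) + 2)/(n³ + 5n + 2)] · 3/11, which tends to 3/11 as n → ∞.
Hence the series converges for |x| < 1/(3/11) = 11/3, so the radius of convergence is 11/3.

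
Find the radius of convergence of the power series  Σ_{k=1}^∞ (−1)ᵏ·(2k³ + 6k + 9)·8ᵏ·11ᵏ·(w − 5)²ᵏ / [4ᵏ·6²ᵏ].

R = 3√22/11

Apply the ratio test: |a_{k+1}| / |a_k| = [(2(k+1)³ + 6(k+1) + 9)/(2k³ + 6k + 9)] · 8·11/(4·36), which tends to 11/18 as k → ∞.
Writing y = (w − 5)², the series in y has radius 18/11, so |w − 5| < √(18/11) and R = 3√22/11.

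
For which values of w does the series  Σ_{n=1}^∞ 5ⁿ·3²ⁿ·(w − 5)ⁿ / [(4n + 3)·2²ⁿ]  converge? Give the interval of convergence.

The ratio of consecutive coefficients is [(4n + 3)/(4(n+1) + 3)] · 5·9/4 → 45/4.
Hence the series converges for |w − 5| < 1/(45/4) = 4/45, so the radius of convergence is 4/45.
When w = 229/45, comparison with the harmonic series Σ 1/n shows the series diverges.
Endpoint w = 221/45: the terms alternate in sign and decrease monotonically to 0 in absolute value (size ~ c/n), so the alternating series test gives convergence.

[221/45, 229/45)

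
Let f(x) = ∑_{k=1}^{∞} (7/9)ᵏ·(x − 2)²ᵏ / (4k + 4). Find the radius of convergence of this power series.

By the ratio test, |a_{k+1}/a_k| = [(4k + 4)/(4(k+1) + 4)] · 7/9 → 7/9.
Successive powers of (x − 2) differ by 2, so the series converges when |x − 2|² · 7/9 < 1, i.e. |x − 2| < √(9/7). So R = 3√7/7.

R = 3√7/7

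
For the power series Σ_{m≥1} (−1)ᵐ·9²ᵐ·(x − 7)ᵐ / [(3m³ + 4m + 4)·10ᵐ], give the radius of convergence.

Apply the ratio test: |a_{m+1}| / |a_m| = [(3m³ + 4m + 4)/(3(m+1)³ + 4(m+1) + 4)] · 81/10, which tends to 81/10 as m → ∞.
Hence the series converges for |x − 7| < 1/(81/10) = 10/81, so the radius of convergence is 10/81.

R = 10/81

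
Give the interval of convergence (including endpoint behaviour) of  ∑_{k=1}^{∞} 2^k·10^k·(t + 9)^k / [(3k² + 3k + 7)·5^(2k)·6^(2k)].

The ratio of consecutive coefficients is [(3k² + 3k + 7)/(3(k+1)² + 3(k+1) + 7)] · 2·10/(25·36) → 1/45.
Thus R = 1/(1/45) = 45.
Endpoint t = 36: the series is dominated by a constant times Σ 1/k², which converges (p = 2 > 1).
At t = -54: the series is dominated by a constant times Σ 1/k², which converges (p = 2 > 1).

[-54, 36]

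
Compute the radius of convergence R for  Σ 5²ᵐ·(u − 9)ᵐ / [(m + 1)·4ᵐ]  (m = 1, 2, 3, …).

R = 4/25

Ratio test: |a_{m+1}/a_m| = [(m + 1)/((m+1) + 1)] · 25/4 → 25/4 as m → ∞.
Hence the series converges for |u − 9| < 1/(25/4) = 4/25, so the radius of convergence is 4/25.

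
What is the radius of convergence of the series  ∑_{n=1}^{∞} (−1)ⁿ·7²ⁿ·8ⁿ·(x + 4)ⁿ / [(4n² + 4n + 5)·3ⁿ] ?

R = 3/392

Ratio test: |a_{n+1}/a_n| = [(4n² + 4n + 5)/(4(n+1)² + 4(n+1) + 5)] · 49·8/3 → 392/3 as n → ∞.
Hence the series converges for |x + 4| < 1/(392/3) = 3/392, so the radius of convergence is 3/392.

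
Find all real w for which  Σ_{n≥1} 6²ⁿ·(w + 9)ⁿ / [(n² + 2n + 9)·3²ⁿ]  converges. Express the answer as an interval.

Apply the ratio test: |a_{n+1}| / |a_n| = [(n² + 2n + 9)/((n+1)² + 2(n+1) + 9)] · 36/9, which tends to 4 as n → ∞.
Convergence for |w + 9| · 4 < 1, i.e. |w + 9| < 1/4. So R = 1/4.
At w = -35/4: the series is dominated by a constant times Σ 1/n², which converges (p = 2 > 1).
Endpoint w = -37/4: the series is dominated by a constant times Σ 1/n², which converges (p = 2 > 1).

[-37/4, -35/4]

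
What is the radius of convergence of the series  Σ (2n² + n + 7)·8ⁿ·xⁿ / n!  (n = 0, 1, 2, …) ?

R = ∞

The ratio of consecutive coefficients is (2(n+1)² + (n+1) + 7)/(2n² + n + 7) · 8 · 1/(n+1) → 0.
Since the limit is 0 < 1 for every x, the series converges on all of ℝ and R = ∞.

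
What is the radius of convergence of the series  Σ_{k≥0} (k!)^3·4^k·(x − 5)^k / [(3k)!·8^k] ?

R = 54

By the ratio test, |a_{k+1}/a_k| = (k+1)³/[(3k+1)·(3k+2)·(3k+3)] · 4/8 → 1/54.
The series converges when 1/54 · |x − 5| < 1, giving R = 54.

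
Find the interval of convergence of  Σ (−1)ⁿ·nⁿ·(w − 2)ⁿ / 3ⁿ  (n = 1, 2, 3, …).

Root test: |a_n|^(1/n) = n/3 → ∞.
The root grows without bound, so R = 0 (convergence only at w = 2).

{2}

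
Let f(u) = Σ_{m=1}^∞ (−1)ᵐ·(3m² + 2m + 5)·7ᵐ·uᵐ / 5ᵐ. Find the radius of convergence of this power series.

Ratio test: |a_{m+1}/a_m| = [(3(m+1)² + 2(m+1) + 5)/(3m² + 2m + 5)] · 7/5 → 7/5 as m → ∞.
Hence the series converges for |u| < 1/(7/5) = 5/7, so the radius of convergence is 5/7.

R = 5/7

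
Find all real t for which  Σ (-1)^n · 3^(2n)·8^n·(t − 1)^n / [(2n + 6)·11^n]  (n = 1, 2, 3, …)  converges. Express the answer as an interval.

(61/72, 83/72]

By the ratio test, |a_{n+1}/a_n| = [(2n + 6)/(2(n+1) + 6)] · 9·8/11 → 72/11.
Hence the series converges for |t − 1| < 1/(72/11) = 11/72, so the radius of convergence is 11/72.
Check t = 83/72: the terms alternate in sign and decrease monotonically to 0 in absolute value (size ~ c/n), so the alternating series test gives convergence.
Check t = 61/72: comparison with the harmonic series Σ 1/n shows the series diverges.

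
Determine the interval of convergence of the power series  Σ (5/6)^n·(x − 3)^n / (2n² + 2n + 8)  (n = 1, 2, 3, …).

Ratio test: |a_{n+1}/a_n| = [(2n² + 2n + 8)/(2(n+1)² + 2(n+1) + 8)] · 5/6 → 5/6 as n → ∞.
Hence the series converges for |x − 3| < 1/(5/6) = 6/5, so the radius of convergence is 6/5.
When x = 21/5, the series is dominated by a constant times Σ 1/n², which converges (p = 2 > 1).
Check x = 9/5: the series is dominated by a constant times Σ 1/n², which converges (p = 2 > 1).

[9/5, 21/5]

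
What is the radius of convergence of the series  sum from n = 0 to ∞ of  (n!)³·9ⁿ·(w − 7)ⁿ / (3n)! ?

Ratio test: |a_{n+1}/a_n| = (n+1)³/[(3n+1)·(3n+2)·(3n+3)] · 9 → 1/3 as n → ∞.
Hence the series converges for |w − 7| < 1/(1/3) = 3, so the radius of convergence is 3.

R = 3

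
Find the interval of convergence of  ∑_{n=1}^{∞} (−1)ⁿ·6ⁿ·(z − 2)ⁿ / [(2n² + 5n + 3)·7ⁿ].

The ratio of consecutive coefficients is [(2n² + 5n + 3)/(2(n+1)² + 5(n+1) + 3)] · 6/7 → 6/7.
The series converges when 6/7 · |z − 2| < 1, giving R = 7/6.
At z = 19/6: the series is dominated by a constant times Σ 1/n², which converges (p = 2 > 1).
Endpoint z = 5/6: the series is dominated by a constant times Σ 1/n², which converges (p = 2 > 1).

[5/6, 19/6]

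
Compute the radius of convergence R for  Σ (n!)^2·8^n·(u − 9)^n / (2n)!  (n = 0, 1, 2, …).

Apply the ratio test: |a_{n+1}| / |a_n| = (n+1)²/[(2n+1)·(2n+2)] · 8, which tends to 2 as n → ∞.
Convergence for |u − 9| · 2 < 1, i.e. |u − 9| < 1/2. So R = 1/2.

R = 1/2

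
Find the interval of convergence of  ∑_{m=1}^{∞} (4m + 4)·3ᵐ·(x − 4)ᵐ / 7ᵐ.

(5/3, 19/3)

The ratio of consecutive coefficients is [(4(m+1) + 4)/(4m + 4)] · 3/7 → 3/7.
Thus R = 1/(3/7) = 7/3.
When x = 19/3, the terms do not tend to 0, so the series diverges.
When x = 5/3, the terms do not tend to 0, so the series diverges.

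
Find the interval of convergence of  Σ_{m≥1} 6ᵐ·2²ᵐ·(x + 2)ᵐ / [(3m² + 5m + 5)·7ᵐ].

Ratio test: |a_{m+1}/a_m| = [(3m² + 5m + 5)/(3(m+1)² + 5(m+1) + 5)] · 6·4/7 → 24/7 as m → ∞.
Convergence for |x + 2| · 24/7 < 1, i.e. |x + 2| < 7/24. So R = 7/24.
When x = -41/24, absolute convergence follows by limit comparison with Σ 1/m².
Endpoint x = -55/24: the terms are on the order of 1/m², so the series converges absolutely by comparison with the p-series (p = 2 > 1).

[-55/24, -41/24]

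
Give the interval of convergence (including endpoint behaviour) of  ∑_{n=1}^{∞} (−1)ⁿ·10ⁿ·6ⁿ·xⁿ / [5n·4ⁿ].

(-1/15, 1/15]

By the ratio test, |a_{n+1}/a_n| = [5n/5(n+1)] · 10·6/4 → 15.
Hence the series converges for |x| < 1/(15) = 1/15, so the radius of convergence is 1/15.
At x = 1/15: convergence follows from the alternating series test (terms decrease monotonically to 0).
When x = -1/15, comparison with the harmonic series Σ 1/n shows the series diverges.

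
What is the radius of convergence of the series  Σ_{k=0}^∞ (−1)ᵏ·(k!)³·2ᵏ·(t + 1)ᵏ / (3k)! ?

R = 27/2

Apply the ratio test: |a_{k+1}| / |a_k| = (k+1)³/[(3k+1)·(3k+2)·(3k+3)] · 2, which tends to 2/27 as k → ∞.
The series converges when 2/27 · |t + 1| < 1, giving R = 27/2.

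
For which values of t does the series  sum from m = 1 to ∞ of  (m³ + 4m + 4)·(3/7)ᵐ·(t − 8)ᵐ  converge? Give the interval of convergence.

By the ratio test, |a_{m+1}/a_m| = [((m+1)³ + 4(m+1) + 4)/(m³ + 4m + 4)] · 3/7 → 3/7.
Convergence for |t − 8| · 3/7 < 1, i.e. |t − 8| < 7/3. So R = 7/3.
At t = 31/3: the m-th term does not approach 0; divergence by the term test.
Endpoint t = 17/3: the terms do not tend to 0, so the series diverges.

(17/3, 31/3)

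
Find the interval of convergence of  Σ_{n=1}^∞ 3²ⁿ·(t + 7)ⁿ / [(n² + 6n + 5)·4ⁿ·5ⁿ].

Apply the ratio test: |a_{n+1}| / |a_n| = [(n² + 6n + 5)/((n+1)² + 6(n+1) + 5)] · 9/(4·5), which tends to 9/20 as n → ∞.
Hence the series converges for |t + 7| < 1/(9/20) = 20/9, so the radius of convergence is 20/9.
Endpoint t = -43/9: the series is dominated by a constant times Σ 1/n², which converges (p = 2 > 1).
At t = -83/9: the terms are on the order of 1/n², so the series converges absolutely by comparison with the p-series (p = 2 > 1).

[-83/9, -43/9]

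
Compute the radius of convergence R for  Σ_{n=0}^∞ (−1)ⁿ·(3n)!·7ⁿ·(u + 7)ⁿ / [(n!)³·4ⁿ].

By the ratio test, |a_{n+1}/a_n| = (3n+1)·(3n+2)·(3n+3)/(n+1)³ · 7/4 → 189/4.
Convergence for |u + 7| · 189/4 < 1, i.e. |u + 7| < 4/189. So R = 4/189.

R = 4/189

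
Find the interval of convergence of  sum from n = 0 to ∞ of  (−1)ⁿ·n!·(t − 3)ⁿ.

The ratio of consecutive coefficients is (n+1) → ∞.
Since the ratio → ∞, the series diverges for every t ≠ 3, and R = 0.

{3}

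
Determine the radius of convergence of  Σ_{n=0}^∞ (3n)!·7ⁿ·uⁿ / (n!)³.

Ratio test: |a_{n+1}/a_n| = (3n+1)·(3n+2)·(3n+3)/(n+1)³ · 7 → 189 as n → ∞.
Hence the series converges for |u| < 1/(189) = 1/189, so the radius of convergence is 1/189.

R = 1/189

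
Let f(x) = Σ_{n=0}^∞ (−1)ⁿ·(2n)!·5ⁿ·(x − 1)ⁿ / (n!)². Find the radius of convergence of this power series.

By the ratio test, |a_{n+1}/a_n| = (2n+1)·(2n+2)/(n+1)² · 5 → 20.
Convergence for |x − 1| · 20 < 1, i.e. |x − 1| < 1/20. So R = 1/20.

R = 1/20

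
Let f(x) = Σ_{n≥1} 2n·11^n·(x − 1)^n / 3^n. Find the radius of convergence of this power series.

Apply the ratio test: |a_{n+1}| / |a_n| = [2(n+1)/2n] · 11/3, which tends to 11/3 as n → ∞.
Hence the series converges for |x − 1| < 1/(11/3) = 3/11, so the radius of convergence is 3/11.

R = 3/11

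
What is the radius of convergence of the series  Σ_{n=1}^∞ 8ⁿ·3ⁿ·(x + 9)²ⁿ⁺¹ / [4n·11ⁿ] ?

R = √66/12

The ratio of consecutive coefficients is [4n/4(n+1)] · 8·3/11 → 24/11.
Successive powers of (x + 9) differ by 2, so the series converges when |x + 9|² · 24/11 < 1, i.e. |x + 9| < √(11/24). So R = √66/12.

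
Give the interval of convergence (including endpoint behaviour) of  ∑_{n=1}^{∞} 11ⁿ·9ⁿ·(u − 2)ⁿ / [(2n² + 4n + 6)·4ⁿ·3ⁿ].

Apply the ratio test: |a_{n+1}| / |a_n| = [(2n² + 4n + 6)/(2(n+1)² + 4(n+1) + 6)] · 11·9/(4·3), which tends to 33/4 as n → ∞.
Hence the series converges for |u − 2| < 1/(33/4) = 4/33, so the radius of convergence is 4/33.
Check u = 70/33: the terms are on the order of 1/n², so the series converges absolutely by comparison with the p-series (p = 2 > 1).
Endpoint u = 62/33: absolute convergence follows by limit comparison with Σ 1/n².

[62/33, 70/33]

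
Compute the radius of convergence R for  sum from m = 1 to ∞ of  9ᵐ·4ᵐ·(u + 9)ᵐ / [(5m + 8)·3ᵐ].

R = 1/12

By the ratio test, |a_{m+1}/a_m| = [(5m + 8)/(5(m+1) + 8)] · 9·4/3 → 12.
Convergence for |u + 9| · 12 < 1, i.e. |u + 9| < 1/12. So R = 1/12.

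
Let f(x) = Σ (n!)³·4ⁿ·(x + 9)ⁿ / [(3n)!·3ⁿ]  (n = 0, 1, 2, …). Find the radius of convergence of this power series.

By the ratio test, |a_{n+1}/a_n| = (n+1)³/[(3n+1)·(3n+2)·(3n+3)] · 4/3 → 4/81.
Thus R = 1/(4/81) = 81/4.

R = 81/4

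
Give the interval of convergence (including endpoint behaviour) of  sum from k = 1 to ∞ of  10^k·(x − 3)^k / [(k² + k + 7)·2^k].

The ratio of consecutive coefficients is [(k² + k + 7)/((k+1)² + (k+1) + 7)] · 10/2 → 5.
Thus R = 1/(5) = 1/5.
Endpoint x = 16/5: the series is dominated by a constant times Σ 1/k², which converges (p = 2 > 1).
Endpoint x = 14/5: the series is dominated by a constant times Σ 1/k², which converges (p = 2 > 1).

[14/5, 16/5]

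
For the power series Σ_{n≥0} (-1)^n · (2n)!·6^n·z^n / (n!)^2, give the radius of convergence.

Apply the ratio test: |a_{n+1}| / |a_n| = (2n+1)·(2n+2)/(n+1)² · 6, which tends to 24 as n → ∞.
The series converges when 24 · |z| < 1, giving R = 1/24.

R = 1/24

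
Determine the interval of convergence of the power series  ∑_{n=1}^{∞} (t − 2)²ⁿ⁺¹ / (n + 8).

(1, 3)

The ratio of consecutive coefficients is (n + 8)/((n+1) + 8) → 1.
Writing y = (t − 2)², the series in y has radius 1, so |t − 2| < √(1) = 1 and R = 1.
Check t = 3: the terms behave like c/n; limit comparison with the harmonic series gives divergence.
When t = 1, comparison with the harmonic series Σ 1/n shows the series diverges.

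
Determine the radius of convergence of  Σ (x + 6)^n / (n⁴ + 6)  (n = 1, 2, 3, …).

R = 1

The ratio of consecutive coefficients is (n⁴ + 6)/((n+1)⁴ + 6) → 1.
Convergence for |x + 6| < 1, so R = 1.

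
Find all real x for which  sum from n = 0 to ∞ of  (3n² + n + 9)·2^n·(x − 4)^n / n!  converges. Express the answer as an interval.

(−∞, ∞)

Ratio test: |a_{n+1}/a_n| = (3(n+1)² + (n+1) + 9)/(3n² + n + 9) · 2 · 1/(n+1) → 0 as n → ∞.
The limit is 0, so the series converges for all x; R = ∞.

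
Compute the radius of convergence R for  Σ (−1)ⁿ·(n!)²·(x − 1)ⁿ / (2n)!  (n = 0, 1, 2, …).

R = 4

Apply the ratio test: |a_{n+1}| / |a_n| = (n+1)²/[(2n+1)·(2n+2)], which tends to 1/4 as n → ∞.
Hence the series converges for |x − 1| < 1/(1/4) = 4, so the radius of convergence is 4.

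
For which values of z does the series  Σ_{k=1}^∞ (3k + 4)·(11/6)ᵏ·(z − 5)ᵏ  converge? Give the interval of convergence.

The ratio of consecutive coefficients is [(3(k+1) + 4)/(3k + 4)] · 11/6 → 11/6.
Convergence for |z − 5| · 11/6 < 1, i.e. |z − 5| < 6/11. So R = 6/11.
Endpoint z = 61/11: the terms do not tend to 0, so the series diverges.
Endpoint z = 49/11: the terms do not tend to 0, so the series diverges.

(49/11, 61/11)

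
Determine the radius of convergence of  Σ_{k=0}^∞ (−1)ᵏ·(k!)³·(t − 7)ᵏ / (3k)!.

Ratio test: |a_{k+1}/a_k| = (k+1)³/[(3k+1)·(3k+2)·(3k+3)] → 1/27 as k → ∞.
Hence the series converges for |t − 7| < 1/(1/27) = 27, so the radius of convergence is 27.

R = 27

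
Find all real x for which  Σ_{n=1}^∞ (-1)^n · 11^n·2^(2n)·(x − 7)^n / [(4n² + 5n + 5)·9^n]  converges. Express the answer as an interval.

[299/44, 317/44]

The ratio of consecutive coefficients is [(4n² + 5n + 5)/(4(n+1)² + 5(n+1) + 5)] · 11·4/9 → 44/9.
Hence the series converges for |x − 7| < 1/(44/9) = 9/44, so the radius of convergence is 9/44.
Check x = 317/44: the series is dominated by a constant times Σ 1/n², which converges (p = 2 > 1).
When x = 299/44, the series is dominated by a constant times Σ 1/n², which converges (p = 2 > 1).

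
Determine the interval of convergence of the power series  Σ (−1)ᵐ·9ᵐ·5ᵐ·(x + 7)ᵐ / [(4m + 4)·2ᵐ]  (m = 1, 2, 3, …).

(-317/45, -313/45]

Apply the ratio test: |a_{m+1}| / |a_m| = [(4m + 4)/(4(m+1) + 4)] · 9·5/2, which tends to 45/2 as m → ∞.
The series converges when 45/2 · |x + 7| < 1, giving R = 2/45.
When x = -313/45, the terms alternate in sign and decrease monotonically to 0 in absolute value (size ~ c/m), so the alternating series test gives convergence.
When x = -317/45, the terms are asymptotic to a nonzero constant times 1/m, so the series diverges by limit comparison with Σ 1/m.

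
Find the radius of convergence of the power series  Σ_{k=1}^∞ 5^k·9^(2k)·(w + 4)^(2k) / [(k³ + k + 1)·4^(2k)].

By the ratio test, |a_{k+1}/a_k| = [(k³ + k + 1)/((k+1)³ + (k+1) + 1)] · 5·81/16 → 405/16.
Since the exponent of (w + 4) increases by 2 each term, convergence requires |w + 4|² < 16/405, hence R = 4√5/45.

R = 4√5/45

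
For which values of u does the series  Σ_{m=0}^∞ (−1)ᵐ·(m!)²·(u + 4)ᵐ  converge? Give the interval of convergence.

Apply the ratio test: |a_{m+1}| / |a_m| = (m+1)², which tends to ∞ as m → ∞.
Since the ratio → ∞, the series diverges for every u ≠ -4, and R = 0.

{-4}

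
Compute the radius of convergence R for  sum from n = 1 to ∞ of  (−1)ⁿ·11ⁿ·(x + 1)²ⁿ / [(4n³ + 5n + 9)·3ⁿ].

The ratio of consecutive coefficients is [(4n³ + 5n + 9)/(4(n+1)³ + 5(n+1) + 9)] · 11/3 → 11/3.
Writing y = (x + 1)², the series in y has radius 3/11, so |x + 1| < √(3/11) and R = √33/11.

R = √33/11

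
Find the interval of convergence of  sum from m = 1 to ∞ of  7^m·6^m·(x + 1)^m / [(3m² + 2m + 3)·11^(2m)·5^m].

Apply the ratio test: |a_{m+1}| / |a_m| = [(3m² + 2m + 3)/(3(m+1)² + 2(m+1) + 3)] · 7·6/(121·5), which tends to 42/605 as m → ∞.
Hence the series converges for |x + 1| < 1/(42/605) = 605/42, so the radius of convergence is 605/42.
Check x = 563/42: the terms are on the order of 1/m², so the series converges absolutely by comparison with the p-series (p = 2 > 1).
Endpoint x = -647/42: absolute convergence follows by limit comparison with Σ 1/m².

[-647/42, 563/42]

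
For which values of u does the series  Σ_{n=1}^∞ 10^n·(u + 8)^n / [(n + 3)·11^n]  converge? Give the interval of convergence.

[-91/10, -69/10)

By the ratio test, |a_{n+1}/a_n| = [(n + 3)/((n+1) + 3)] · 10/11 → 10/11.
Thus R = 1/(10/11) = 11/10.
When u = -69/10, comparison with the harmonic series Σ 1/n shows the series diverges.
At u = -91/10: convergence follows from the alternating series test (terms decrease monotonically to 0).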